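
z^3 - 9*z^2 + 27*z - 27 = (z - 3)^3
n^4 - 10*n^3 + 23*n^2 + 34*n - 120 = (n - 5)*(n - 4)*(n - 3)*(n + 2)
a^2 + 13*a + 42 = (a + 6)*(a + 7)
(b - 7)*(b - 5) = b^2 - 12*b + 35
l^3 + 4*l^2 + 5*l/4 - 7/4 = (l - 1/2)*(l + 1)*(l + 7/2)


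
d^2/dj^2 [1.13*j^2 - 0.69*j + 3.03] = 2.26000000000000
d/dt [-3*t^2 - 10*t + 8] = -6*t - 10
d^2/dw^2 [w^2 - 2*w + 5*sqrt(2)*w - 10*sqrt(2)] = 2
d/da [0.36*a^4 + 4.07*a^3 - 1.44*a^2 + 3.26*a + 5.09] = 1.44*a^3 + 12.21*a^2 - 2.88*a + 3.26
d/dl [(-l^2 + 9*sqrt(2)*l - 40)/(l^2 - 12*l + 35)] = (-9*sqrt(2)*l^2 + 12*l^2 + 10*l - 480 + 315*sqrt(2))/(l^4 - 24*l^3 + 214*l^2 - 840*l + 1225)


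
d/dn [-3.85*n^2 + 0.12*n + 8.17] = 0.12 - 7.7*n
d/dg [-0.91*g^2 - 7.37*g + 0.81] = -1.82*g - 7.37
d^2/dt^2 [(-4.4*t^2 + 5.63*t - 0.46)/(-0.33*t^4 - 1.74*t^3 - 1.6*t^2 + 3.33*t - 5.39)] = (2.87496*t^8 + 7.80159599999998*t^7 - 28.725576*t^6 - 54.1622879999999*t^5 - 144.94401*t^4 - 406.153768*t^3 + 387.1998*t^2 + 250.728504*t + 55.823826)/(0.035937*t^12 + 0.568458*t^11 + 3.520044*t^10 + 9.692433*t^9 + 7.355277*t^8 - 8.862336*t^7 + 25.481503*t^6 + 86.805792*t^5 - 64.000929*t^4 - 57.581595*t^3 + 318.757593*t^2 - 290.230479*t + 156.590819)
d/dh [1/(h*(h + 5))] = (-2*h - 5)/(h^2*(h^2 + 10*h + 25))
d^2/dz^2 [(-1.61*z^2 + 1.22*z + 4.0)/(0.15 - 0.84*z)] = -5.87979/(0.592704*z^3 - 0.31752*z^2 + 0.0567*z - 0.003375)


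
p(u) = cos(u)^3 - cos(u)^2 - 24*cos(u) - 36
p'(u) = -3*sin(u)*cos(u)^2 + 2*sin(u)*cos(u) + 24*sin(u)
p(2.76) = -15.39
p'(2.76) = 7.28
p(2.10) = -24.27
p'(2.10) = 19.19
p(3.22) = -14.06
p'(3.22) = -1.49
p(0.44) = -57.79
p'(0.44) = 9.95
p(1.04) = -48.28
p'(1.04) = 20.91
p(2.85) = -14.81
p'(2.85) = 5.56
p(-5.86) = -57.96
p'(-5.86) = 9.58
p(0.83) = -52.35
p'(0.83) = 17.70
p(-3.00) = -14.19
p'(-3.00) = -2.69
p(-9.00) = -15.72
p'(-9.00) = -8.11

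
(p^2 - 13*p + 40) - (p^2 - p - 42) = 82 - 12*p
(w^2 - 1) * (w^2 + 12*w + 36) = w^4 + 12*w^3 + 35*w^2 - 12*w - 36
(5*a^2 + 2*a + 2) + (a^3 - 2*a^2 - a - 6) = a^3 + 3*a^2 + a - 4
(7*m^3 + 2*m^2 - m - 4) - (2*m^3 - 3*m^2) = 5*m^3 + 5*m^2 - m - 4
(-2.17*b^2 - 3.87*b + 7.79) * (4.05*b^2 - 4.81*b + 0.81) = -8.7885*b^4 - 5.2358*b^3 + 48.4065*b^2 - 40.6046*b + 6.3099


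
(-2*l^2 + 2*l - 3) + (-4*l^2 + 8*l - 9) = -6*l^2 + 10*l - 12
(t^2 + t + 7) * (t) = t^3 + t^2 + 7*t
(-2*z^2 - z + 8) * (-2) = 4*z^2 + 2*z - 16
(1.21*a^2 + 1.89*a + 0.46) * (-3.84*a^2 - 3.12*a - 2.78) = -4.6464*a^4 - 11.0328*a^3 - 11.027*a^2 - 6.6894*a - 1.2788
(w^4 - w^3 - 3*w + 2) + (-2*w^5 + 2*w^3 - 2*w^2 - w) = -2*w^5 + w^4 + w^3 - 2*w^2 - 4*w + 2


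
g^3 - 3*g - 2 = (g - 2)*(g + 1)^2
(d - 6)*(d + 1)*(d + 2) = d^3 - 3*d^2 - 16*d - 12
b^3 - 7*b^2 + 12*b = b*(b - 4)*(b - 3)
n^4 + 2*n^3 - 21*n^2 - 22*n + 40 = (n - 4)*(n - 1)*(n + 2)*(n + 5)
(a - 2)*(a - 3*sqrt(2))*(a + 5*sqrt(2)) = a^3 - 2*a^2 + 2*sqrt(2)*a^2 - 30*a - 4*sqrt(2)*a + 60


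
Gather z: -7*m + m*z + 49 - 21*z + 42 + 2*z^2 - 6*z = -7*m + 2*z^2 + z*(m - 27) + 91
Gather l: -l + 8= 8 - l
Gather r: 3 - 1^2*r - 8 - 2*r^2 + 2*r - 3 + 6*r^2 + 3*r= 4*r^2 + 4*r - 8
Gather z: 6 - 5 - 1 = 0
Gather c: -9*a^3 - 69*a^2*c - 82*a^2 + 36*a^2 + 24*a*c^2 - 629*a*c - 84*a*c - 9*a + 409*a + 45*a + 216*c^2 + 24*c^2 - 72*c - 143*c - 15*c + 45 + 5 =-9*a^3 - 46*a^2 + 445*a + c^2*(24*a + 240) + c*(-69*a^2 - 713*a - 230) + 50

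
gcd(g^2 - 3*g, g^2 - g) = g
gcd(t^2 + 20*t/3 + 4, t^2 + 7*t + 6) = t + 6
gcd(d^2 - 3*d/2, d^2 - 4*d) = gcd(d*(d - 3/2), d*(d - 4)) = d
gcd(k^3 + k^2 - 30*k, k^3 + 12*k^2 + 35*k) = k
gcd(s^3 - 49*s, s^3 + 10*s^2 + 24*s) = s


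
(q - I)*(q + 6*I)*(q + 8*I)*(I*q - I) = I*q^4 - 13*q^3 - I*q^3 + 13*q^2 - 34*I*q^2 - 48*q + 34*I*q + 48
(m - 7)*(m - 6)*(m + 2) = m^3 - 11*m^2 + 16*m + 84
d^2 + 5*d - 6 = (d - 1)*(d + 6)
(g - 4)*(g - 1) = g^2 - 5*g + 4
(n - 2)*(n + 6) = n^2 + 4*n - 12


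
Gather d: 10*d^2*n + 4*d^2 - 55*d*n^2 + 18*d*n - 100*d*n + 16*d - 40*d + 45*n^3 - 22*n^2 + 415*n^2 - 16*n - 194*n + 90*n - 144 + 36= d^2*(10*n + 4) + d*(-55*n^2 - 82*n - 24) + 45*n^3 + 393*n^2 - 120*n - 108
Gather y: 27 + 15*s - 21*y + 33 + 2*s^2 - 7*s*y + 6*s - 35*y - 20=2*s^2 + 21*s + y*(-7*s - 56) + 40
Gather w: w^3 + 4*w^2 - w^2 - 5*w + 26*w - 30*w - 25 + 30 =w^3 + 3*w^2 - 9*w + 5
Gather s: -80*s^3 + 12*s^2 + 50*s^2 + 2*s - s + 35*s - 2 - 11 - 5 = -80*s^3 + 62*s^2 + 36*s - 18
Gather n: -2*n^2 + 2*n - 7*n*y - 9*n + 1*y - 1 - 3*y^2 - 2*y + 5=-2*n^2 + n*(-7*y - 7) - 3*y^2 - y + 4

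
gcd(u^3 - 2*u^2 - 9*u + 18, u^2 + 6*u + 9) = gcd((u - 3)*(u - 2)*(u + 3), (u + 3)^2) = u + 3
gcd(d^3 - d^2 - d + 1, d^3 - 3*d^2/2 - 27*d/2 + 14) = d - 1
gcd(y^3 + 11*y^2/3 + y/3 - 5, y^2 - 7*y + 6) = y - 1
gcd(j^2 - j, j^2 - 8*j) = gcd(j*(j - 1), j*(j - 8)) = j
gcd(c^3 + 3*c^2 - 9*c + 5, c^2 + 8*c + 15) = c + 5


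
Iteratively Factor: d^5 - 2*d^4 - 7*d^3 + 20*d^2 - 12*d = (d - 2)*(d^4 - 7*d^2 + 6*d) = (d - 2)*(d - 1)*(d^3 + d^2 - 6*d) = (d - 2)*(d - 1)*(d + 3)*(d^2 - 2*d) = (d - 2)^2*(d - 1)*(d + 3)*(d)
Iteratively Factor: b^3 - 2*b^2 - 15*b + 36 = (b - 3)*(b^2 + b - 12) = (b - 3)*(b + 4)*(b - 3)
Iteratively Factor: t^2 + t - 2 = (t - 1)*(t + 2)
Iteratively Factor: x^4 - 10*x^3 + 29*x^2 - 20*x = (x - 4)*(x^3 - 6*x^2 + 5*x) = (x - 5)*(x - 4)*(x^2 - x) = x*(x - 5)*(x - 4)*(x - 1)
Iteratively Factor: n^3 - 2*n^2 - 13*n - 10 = (n - 5)*(n^2 + 3*n + 2) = (n - 5)*(n + 2)*(n + 1)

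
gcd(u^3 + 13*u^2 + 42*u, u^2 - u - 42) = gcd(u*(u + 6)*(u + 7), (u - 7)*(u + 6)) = u + 6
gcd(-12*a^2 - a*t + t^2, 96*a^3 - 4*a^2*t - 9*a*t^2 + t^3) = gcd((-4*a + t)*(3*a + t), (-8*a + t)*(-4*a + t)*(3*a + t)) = -12*a^2 - a*t + t^2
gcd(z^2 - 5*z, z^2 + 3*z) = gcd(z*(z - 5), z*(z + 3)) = z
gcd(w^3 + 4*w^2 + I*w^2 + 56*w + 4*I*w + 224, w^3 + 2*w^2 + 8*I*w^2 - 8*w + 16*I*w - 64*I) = w^2 + w*(4 + 8*I) + 32*I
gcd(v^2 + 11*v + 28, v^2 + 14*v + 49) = v + 7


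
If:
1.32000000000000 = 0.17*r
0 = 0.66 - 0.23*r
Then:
No Solution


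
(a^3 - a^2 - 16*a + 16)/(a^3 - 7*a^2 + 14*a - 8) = (a + 4)/(a - 2)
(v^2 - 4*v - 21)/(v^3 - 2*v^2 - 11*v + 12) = (v - 7)/(v^2 - 5*v + 4)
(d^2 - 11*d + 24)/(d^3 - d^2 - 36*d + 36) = (d^2 - 11*d + 24)/(d^3 - d^2 - 36*d + 36)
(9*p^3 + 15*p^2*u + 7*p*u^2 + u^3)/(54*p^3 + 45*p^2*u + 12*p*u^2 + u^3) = (p + u)/(6*p + u)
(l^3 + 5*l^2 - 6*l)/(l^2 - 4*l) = (l^2 + 5*l - 6)/(l - 4)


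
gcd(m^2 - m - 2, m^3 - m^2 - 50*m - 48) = m + 1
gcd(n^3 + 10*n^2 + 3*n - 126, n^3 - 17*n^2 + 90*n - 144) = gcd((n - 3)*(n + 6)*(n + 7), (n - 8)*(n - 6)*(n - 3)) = n - 3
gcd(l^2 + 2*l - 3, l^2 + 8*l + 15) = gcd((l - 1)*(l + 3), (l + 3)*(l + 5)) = l + 3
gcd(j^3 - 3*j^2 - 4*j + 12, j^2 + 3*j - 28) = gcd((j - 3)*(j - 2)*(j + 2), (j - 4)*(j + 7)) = 1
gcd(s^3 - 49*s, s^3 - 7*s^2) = s^2 - 7*s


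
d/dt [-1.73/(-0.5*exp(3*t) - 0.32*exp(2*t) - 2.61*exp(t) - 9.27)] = (-2.595*exp(2*t) - 1.1072*exp(t) - 4.5153)*exp(t)/(0.5*exp(3*t) + 0.32*exp(2*t) + 2.61*exp(t) + 9.27)^2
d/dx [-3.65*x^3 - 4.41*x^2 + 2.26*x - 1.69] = -10.95*x^2 - 8.82*x + 2.26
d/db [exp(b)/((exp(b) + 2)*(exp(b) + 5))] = (10 - exp(2*b))*exp(b)/(exp(4*b) + 14*exp(3*b) + 69*exp(2*b) + 140*exp(b) + 100)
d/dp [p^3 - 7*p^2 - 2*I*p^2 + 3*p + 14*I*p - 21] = 3*p^2 - 14*p - 4*I*p + 3 + 14*I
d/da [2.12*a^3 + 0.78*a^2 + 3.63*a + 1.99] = 6.36*a^2 + 1.56*a + 3.63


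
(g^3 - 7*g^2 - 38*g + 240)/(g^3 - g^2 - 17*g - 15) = (g^2 - 2*g - 48)/(g^2 + 4*g + 3)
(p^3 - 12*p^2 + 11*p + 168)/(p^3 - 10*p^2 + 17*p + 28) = (p^2 - 5*p - 24)/(p^2 - 3*p - 4)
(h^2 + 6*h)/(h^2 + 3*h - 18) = h/(h - 3)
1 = 1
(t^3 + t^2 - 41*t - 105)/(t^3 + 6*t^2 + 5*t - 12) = (t^2 - 2*t - 35)/(t^2 + 3*t - 4)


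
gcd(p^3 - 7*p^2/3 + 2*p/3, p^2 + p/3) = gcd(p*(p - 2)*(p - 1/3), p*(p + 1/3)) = p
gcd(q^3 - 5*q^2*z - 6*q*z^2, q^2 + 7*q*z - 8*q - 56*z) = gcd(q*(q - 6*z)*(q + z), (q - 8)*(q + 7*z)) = 1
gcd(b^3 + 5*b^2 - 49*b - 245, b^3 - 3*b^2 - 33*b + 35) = b^2 - 2*b - 35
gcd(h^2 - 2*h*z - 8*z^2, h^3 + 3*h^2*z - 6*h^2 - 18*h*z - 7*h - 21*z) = 1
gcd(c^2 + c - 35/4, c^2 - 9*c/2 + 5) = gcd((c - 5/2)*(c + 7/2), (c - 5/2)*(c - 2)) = c - 5/2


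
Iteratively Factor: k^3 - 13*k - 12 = (k - 4)*(k^2 + 4*k + 3) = (k - 4)*(k + 1)*(k + 3)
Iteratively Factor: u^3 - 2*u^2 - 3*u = (u - 3)*(u^2 + u) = u*(u - 3)*(u + 1)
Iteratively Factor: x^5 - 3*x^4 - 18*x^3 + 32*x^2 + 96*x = (x + 2)*(x^4 - 5*x^3 - 8*x^2 + 48*x) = (x - 4)*(x + 2)*(x^3 - x^2 - 12*x) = x*(x - 4)*(x + 2)*(x^2 - x - 12) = x*(x - 4)*(x + 2)*(x + 3)*(x - 4)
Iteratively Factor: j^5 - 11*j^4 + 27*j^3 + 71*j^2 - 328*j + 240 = (j - 4)*(j^4 - 7*j^3 - j^2 + 67*j - 60) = (j - 4)*(j + 3)*(j^3 - 10*j^2 + 29*j - 20) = (j - 4)*(j - 1)*(j + 3)*(j^2 - 9*j + 20) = (j - 4)^2*(j - 1)*(j + 3)*(j - 5)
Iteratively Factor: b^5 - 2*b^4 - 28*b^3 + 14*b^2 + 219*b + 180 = (b + 3)*(b^4 - 5*b^3 - 13*b^2 + 53*b + 60) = (b + 1)*(b + 3)*(b^3 - 6*b^2 - 7*b + 60) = (b - 4)*(b + 1)*(b + 3)*(b^2 - 2*b - 15) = (b - 4)*(b + 1)*(b + 3)^2*(b - 5)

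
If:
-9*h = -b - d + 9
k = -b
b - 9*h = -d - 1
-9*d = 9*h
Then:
No Solution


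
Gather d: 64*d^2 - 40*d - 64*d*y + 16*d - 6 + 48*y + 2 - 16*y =64*d^2 + d*(-64*y - 24) + 32*y - 4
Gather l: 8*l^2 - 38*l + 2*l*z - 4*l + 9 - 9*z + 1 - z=8*l^2 + l*(2*z - 42) - 10*z + 10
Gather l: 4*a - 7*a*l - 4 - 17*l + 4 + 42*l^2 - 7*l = 4*a + 42*l^2 + l*(-7*a - 24)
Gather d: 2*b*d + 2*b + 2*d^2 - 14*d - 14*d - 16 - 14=2*b + 2*d^2 + d*(2*b - 28) - 30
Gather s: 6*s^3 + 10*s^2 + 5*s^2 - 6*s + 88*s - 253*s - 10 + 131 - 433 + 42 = 6*s^3 + 15*s^2 - 171*s - 270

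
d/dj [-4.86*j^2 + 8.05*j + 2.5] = 8.05 - 9.72*j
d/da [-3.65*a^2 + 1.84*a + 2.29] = 1.84 - 7.3*a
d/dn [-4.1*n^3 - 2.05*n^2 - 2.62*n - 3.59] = -12.3*n^2 - 4.1*n - 2.62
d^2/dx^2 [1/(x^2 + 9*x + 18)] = 2*(-x^2 - 9*x + (2*x + 9)^2 - 18)/(x^2 + 9*x + 18)^3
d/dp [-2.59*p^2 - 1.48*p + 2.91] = -5.18*p - 1.48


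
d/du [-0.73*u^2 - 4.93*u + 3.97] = -1.46*u - 4.93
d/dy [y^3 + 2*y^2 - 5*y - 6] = 3*y^2 + 4*y - 5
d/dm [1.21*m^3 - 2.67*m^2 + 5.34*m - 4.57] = 3.63*m^2 - 5.34*m + 5.34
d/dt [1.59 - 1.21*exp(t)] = -1.21*exp(t)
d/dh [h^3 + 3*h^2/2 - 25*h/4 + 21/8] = 3*h^2 + 3*h - 25/4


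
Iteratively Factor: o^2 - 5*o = (o - 5)*(o)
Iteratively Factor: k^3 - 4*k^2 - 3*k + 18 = (k - 3)*(k^2 - k - 6) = (k - 3)*(k + 2)*(k - 3)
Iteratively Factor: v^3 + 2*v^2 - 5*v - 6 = (v + 3)*(v^2 - v - 2) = (v + 1)*(v + 3)*(v - 2)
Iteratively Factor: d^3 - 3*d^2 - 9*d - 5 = (d + 1)*(d^2 - 4*d - 5) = (d + 1)^2*(d - 5)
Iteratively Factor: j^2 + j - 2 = (j - 1)*(j + 2)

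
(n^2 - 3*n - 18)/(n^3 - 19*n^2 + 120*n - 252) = (n + 3)/(n^2 - 13*n + 42)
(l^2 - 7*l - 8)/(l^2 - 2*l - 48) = (l + 1)/(l + 6)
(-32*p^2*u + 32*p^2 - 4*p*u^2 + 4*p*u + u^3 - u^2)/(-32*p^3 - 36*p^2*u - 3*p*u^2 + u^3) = (u - 1)/(p + u)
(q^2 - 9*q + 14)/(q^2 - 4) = (q - 7)/(q + 2)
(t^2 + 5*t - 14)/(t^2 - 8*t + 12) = (t + 7)/(t - 6)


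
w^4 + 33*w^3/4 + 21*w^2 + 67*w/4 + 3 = (w + 1/4)*(w + 1)*(w + 3)*(w + 4)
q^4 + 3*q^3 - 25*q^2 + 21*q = q*(q - 3)*(q - 1)*(q + 7)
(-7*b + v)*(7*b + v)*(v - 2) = -49*b^2*v + 98*b^2 + v^3 - 2*v^2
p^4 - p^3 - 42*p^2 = p^2*(p - 7)*(p + 6)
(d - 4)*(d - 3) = d^2 - 7*d + 12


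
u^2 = u^2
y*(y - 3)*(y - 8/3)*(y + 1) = y^4 - 14*y^3/3 + 7*y^2/3 + 8*y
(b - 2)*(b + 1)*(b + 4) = b^3 + 3*b^2 - 6*b - 8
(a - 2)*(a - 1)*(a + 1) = a^3 - 2*a^2 - a + 2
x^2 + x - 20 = (x - 4)*(x + 5)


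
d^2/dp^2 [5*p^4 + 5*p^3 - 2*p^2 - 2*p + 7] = 60*p^2 + 30*p - 4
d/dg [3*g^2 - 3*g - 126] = 6*g - 3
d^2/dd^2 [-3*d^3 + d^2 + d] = 2 - 18*d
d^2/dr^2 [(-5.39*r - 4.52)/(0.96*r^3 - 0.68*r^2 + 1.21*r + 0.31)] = (-29.804544*r^5 - 28.876032*r^4 + 54.747872*r^3 - 24.794112*r^2 + 23.567976*r - 11.097518)/(0.884736*r^9 - 1.880064*r^8 + 4.67712*r^7 - 4.196672*r^6 + 4.680912*r^5 - 0.396156*r^4 + 0.517921*r^3 + 1.165569*r^2 + 0.348843*r + 0.029791)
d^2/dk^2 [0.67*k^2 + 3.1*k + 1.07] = 1.34000000000000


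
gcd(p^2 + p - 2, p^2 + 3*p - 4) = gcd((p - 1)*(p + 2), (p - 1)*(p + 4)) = p - 1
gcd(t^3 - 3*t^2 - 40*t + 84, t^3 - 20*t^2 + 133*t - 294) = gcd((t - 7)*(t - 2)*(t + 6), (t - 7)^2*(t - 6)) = t - 7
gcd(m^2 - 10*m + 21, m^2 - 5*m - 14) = m - 7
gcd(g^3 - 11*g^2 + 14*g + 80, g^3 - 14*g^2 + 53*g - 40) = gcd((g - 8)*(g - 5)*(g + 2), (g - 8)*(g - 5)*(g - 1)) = g^2 - 13*g + 40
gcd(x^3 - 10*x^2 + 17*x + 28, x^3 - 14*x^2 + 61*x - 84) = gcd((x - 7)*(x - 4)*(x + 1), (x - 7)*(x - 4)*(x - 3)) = x^2 - 11*x + 28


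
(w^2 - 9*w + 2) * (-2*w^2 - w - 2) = -2*w^4 + 17*w^3 + 3*w^2 + 16*w - 4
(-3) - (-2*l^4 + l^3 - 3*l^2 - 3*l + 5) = 2*l^4 - l^3 + 3*l^2 + 3*l - 8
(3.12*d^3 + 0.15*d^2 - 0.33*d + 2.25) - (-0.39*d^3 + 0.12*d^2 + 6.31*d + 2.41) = 3.51*d^3 + 0.03*d^2 - 6.64*d - 0.16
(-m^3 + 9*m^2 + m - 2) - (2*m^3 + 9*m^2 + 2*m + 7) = -3*m^3 - m - 9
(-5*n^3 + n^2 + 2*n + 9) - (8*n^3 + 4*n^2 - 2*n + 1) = -13*n^3 - 3*n^2 + 4*n + 8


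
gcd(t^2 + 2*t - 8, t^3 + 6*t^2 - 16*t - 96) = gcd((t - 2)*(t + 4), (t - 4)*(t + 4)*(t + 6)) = t + 4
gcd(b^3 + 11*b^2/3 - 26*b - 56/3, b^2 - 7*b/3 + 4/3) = 1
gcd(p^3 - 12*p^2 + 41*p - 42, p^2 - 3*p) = p - 3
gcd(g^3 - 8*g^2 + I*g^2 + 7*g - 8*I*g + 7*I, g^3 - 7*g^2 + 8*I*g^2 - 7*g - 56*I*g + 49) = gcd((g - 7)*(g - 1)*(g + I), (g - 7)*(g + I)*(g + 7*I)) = g^2 + g*(-7 + I) - 7*I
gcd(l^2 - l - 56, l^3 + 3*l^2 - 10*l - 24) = 1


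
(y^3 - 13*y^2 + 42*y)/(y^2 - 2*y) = (y^2 - 13*y + 42)/(y - 2)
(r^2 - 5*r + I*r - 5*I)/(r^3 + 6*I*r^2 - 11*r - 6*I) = (r - 5)/(r^2 + 5*I*r - 6)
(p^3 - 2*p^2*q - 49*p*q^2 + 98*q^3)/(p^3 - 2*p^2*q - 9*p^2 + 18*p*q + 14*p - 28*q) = (p^2 - 49*q^2)/(p^2 - 9*p + 14)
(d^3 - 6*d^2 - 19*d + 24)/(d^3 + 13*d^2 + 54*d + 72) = (d^2 - 9*d + 8)/(d^2 + 10*d + 24)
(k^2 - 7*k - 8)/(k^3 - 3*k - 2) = (k - 8)/(k^2 - k - 2)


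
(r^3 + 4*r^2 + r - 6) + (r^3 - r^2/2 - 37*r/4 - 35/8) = 2*r^3 + 7*r^2/2 - 33*r/4 - 83/8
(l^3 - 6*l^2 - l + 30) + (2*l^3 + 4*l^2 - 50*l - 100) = 3*l^3 - 2*l^2 - 51*l - 70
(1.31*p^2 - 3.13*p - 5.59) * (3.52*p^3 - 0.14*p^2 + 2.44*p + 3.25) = 4.6112*p^5 - 11.201*p^4 - 16.0422*p^3 - 2.5971*p^2 - 23.8121*p - 18.1675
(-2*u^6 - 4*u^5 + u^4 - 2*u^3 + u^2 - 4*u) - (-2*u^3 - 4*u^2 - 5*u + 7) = -2*u^6 - 4*u^5 + u^4 + 5*u^2 + u - 7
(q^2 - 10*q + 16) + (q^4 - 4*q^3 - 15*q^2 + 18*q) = q^4 - 4*q^3 - 14*q^2 + 8*q + 16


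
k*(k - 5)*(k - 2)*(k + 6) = k^4 - k^3 - 32*k^2 + 60*k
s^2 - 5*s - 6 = (s - 6)*(s + 1)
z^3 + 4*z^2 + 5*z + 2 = (z + 1)^2*(z + 2)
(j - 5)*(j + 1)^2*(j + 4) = j^4 + j^3 - 21*j^2 - 41*j - 20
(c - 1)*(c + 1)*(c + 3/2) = c^3 + 3*c^2/2 - c - 3/2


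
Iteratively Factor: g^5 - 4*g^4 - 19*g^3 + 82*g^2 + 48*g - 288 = (g + 2)*(g^4 - 6*g^3 - 7*g^2 + 96*g - 144) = (g - 3)*(g + 2)*(g^3 - 3*g^2 - 16*g + 48) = (g - 3)*(g + 2)*(g + 4)*(g^2 - 7*g + 12) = (g - 3)^2*(g + 2)*(g + 4)*(g - 4)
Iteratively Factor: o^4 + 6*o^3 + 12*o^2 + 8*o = (o)*(o^3 + 6*o^2 + 12*o + 8) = o*(o + 2)*(o^2 + 4*o + 4) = o*(o + 2)^2*(o + 2)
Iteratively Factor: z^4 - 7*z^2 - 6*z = (z + 1)*(z^3 - z^2 - 6*z) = (z + 1)*(z + 2)*(z^2 - 3*z) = z*(z + 1)*(z + 2)*(z - 3)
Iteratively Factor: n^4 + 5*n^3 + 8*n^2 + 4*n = (n + 2)*(n^3 + 3*n^2 + 2*n) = (n + 1)*(n + 2)*(n^2 + 2*n) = (n + 1)*(n + 2)^2*(n)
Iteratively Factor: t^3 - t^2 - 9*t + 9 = (t - 3)*(t^2 + 2*t - 3) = (t - 3)*(t - 1)*(t + 3)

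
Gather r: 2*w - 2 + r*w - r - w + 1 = r*(w - 1) + w - 1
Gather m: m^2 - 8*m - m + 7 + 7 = m^2 - 9*m + 14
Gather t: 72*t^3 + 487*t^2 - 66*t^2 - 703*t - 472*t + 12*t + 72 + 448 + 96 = 72*t^3 + 421*t^2 - 1163*t + 616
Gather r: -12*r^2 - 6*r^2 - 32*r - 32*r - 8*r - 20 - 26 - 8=-18*r^2 - 72*r - 54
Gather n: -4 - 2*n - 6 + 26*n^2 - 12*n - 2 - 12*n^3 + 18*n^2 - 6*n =-12*n^3 + 44*n^2 - 20*n - 12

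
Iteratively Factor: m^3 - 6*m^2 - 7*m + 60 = (m - 5)*(m^2 - m - 12) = (m - 5)*(m + 3)*(m - 4)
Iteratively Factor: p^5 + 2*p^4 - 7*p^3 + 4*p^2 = (p + 4)*(p^4 - 2*p^3 + p^2) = p*(p + 4)*(p^3 - 2*p^2 + p) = p^2*(p + 4)*(p^2 - 2*p + 1) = p^2*(p - 1)*(p + 4)*(p - 1)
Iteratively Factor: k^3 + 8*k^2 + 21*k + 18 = (k + 3)*(k^2 + 5*k + 6) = (k + 3)^2*(k + 2)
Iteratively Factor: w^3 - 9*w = (w)*(w^2 - 9) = w*(w - 3)*(w + 3)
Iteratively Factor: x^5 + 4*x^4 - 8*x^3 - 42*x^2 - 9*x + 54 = (x - 3)*(x^4 + 7*x^3 + 13*x^2 - 3*x - 18) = (x - 3)*(x - 1)*(x^3 + 8*x^2 + 21*x + 18) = (x - 3)*(x - 1)*(x + 3)*(x^2 + 5*x + 6) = (x - 3)*(x - 1)*(x + 2)*(x + 3)*(x + 3)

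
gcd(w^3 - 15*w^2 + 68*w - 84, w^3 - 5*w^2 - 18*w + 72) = w - 6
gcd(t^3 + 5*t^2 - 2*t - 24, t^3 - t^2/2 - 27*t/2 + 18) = t + 4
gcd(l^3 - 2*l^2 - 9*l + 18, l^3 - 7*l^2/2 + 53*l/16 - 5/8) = l - 2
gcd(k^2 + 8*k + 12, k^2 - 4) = k + 2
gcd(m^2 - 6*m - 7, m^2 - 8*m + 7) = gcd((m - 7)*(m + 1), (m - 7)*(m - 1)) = m - 7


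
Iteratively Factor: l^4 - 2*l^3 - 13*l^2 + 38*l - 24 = (l - 1)*(l^3 - l^2 - 14*l + 24) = (l - 2)*(l - 1)*(l^2 + l - 12) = (l - 2)*(l - 1)*(l + 4)*(l - 3)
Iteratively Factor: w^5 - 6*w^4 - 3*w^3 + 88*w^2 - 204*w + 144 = (w - 3)*(w^4 - 3*w^3 - 12*w^2 + 52*w - 48) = (w - 3)*(w - 2)*(w^3 - w^2 - 14*w + 24) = (w - 3)^2*(w - 2)*(w^2 + 2*w - 8) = (w - 3)^2*(w - 2)^2*(w + 4)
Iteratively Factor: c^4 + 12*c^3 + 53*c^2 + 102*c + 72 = (c + 4)*(c^3 + 8*c^2 + 21*c + 18) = (c + 3)*(c + 4)*(c^2 + 5*c + 6) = (c + 3)^2*(c + 4)*(c + 2)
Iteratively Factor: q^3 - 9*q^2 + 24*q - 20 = (q - 2)*(q^2 - 7*q + 10) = (q - 2)^2*(q - 5)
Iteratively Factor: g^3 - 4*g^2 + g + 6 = (g - 2)*(g^2 - 2*g - 3) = (g - 3)*(g - 2)*(g + 1)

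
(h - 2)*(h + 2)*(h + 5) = h^3 + 5*h^2 - 4*h - 20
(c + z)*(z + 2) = c*z + 2*c + z^2 + 2*z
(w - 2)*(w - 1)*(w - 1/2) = w^3 - 7*w^2/2 + 7*w/2 - 1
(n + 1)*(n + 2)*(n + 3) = n^3 + 6*n^2 + 11*n + 6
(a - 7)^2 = a^2 - 14*a + 49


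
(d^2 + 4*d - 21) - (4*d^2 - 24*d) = -3*d^2 + 28*d - 21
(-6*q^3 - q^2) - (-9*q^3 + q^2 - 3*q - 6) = 3*q^3 - 2*q^2 + 3*q + 6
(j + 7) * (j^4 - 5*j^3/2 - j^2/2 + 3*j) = j^5 + 9*j^4/2 - 18*j^3 - j^2/2 + 21*j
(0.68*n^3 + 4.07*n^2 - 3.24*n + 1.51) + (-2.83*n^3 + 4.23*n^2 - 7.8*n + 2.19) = -2.15*n^3 + 8.3*n^2 - 11.04*n + 3.7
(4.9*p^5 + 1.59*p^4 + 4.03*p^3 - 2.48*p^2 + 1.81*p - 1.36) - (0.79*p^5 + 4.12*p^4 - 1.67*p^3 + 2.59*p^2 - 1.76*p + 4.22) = 4.11*p^5 - 2.53*p^4 + 5.7*p^3 - 5.07*p^2 + 3.57*p - 5.58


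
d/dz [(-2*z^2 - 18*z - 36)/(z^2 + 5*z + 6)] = 8/(z^2 + 4*z + 4)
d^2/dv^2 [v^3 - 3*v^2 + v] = 6*v - 6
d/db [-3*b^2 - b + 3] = -6*b - 1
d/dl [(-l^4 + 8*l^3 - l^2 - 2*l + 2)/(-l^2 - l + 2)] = (2*l^5 - 5*l^4 - 24*l^3 + 47*l^2 - 2)/(l^4 + 2*l^3 - 3*l^2 - 4*l + 4)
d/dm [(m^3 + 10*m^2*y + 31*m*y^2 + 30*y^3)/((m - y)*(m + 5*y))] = (m^2 - 2*m*y - 11*y^2)/(m^2 - 2*m*y + y^2)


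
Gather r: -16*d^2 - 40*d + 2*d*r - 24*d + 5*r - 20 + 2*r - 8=-16*d^2 - 64*d + r*(2*d + 7) - 28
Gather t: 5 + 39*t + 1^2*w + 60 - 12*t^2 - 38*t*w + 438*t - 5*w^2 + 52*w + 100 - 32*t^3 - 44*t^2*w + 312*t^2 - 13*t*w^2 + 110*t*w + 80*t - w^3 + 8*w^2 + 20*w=-32*t^3 + t^2*(300 - 44*w) + t*(-13*w^2 + 72*w + 557) - w^3 + 3*w^2 + 73*w + 165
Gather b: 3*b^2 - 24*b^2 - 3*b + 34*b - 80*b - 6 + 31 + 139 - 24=-21*b^2 - 49*b + 140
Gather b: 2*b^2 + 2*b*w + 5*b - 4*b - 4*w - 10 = 2*b^2 + b*(2*w + 1) - 4*w - 10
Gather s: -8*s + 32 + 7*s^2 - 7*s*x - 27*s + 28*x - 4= 7*s^2 + s*(-7*x - 35) + 28*x + 28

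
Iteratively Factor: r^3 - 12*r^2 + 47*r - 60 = (r - 4)*(r^2 - 8*r + 15) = (r - 5)*(r - 4)*(r - 3)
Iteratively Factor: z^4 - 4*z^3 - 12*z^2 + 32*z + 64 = (z + 2)*(z^3 - 6*z^2 + 32) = (z - 4)*(z + 2)*(z^2 - 2*z - 8) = (z - 4)^2*(z + 2)*(z + 2)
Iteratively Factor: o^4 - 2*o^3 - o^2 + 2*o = (o - 1)*(o^3 - o^2 - 2*o) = (o - 2)*(o - 1)*(o^2 + o) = (o - 2)*(o - 1)*(o + 1)*(o)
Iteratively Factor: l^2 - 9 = (l - 3)*(l + 3)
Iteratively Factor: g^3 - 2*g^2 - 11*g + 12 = (g - 4)*(g^2 + 2*g - 3) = (g - 4)*(g + 3)*(g - 1)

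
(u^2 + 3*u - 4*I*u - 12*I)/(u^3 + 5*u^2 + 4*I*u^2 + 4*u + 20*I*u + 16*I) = (u^2 + u*(3 - 4*I) - 12*I)/(u^3 + u^2*(5 + 4*I) + u*(4 + 20*I) + 16*I)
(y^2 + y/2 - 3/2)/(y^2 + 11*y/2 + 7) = (2*y^2 + y - 3)/(2*y^2 + 11*y + 14)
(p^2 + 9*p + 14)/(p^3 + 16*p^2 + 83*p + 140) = (p + 2)/(p^2 + 9*p + 20)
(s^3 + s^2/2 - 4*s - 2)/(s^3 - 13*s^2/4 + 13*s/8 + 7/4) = 4*(s + 2)/(4*s - 7)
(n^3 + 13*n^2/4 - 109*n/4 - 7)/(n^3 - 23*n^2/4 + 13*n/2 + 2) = (n + 7)/(n - 2)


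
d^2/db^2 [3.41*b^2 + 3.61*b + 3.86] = 6.82000000000000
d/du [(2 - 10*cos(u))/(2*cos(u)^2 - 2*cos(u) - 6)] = (5*sin(u)^2 + 2*cos(u) - 21)*sin(u)/(sin(u)^2 + cos(u) + 2)^2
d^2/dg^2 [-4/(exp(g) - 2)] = 4*(-exp(g) - 2)*exp(g)/(exp(g) - 2)^3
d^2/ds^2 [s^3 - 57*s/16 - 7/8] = 6*s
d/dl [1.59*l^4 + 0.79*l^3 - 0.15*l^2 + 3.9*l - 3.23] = 6.36*l^3 + 2.37*l^2 - 0.3*l + 3.9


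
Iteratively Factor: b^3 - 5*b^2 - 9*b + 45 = (b - 5)*(b^2 - 9) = (b - 5)*(b + 3)*(b - 3)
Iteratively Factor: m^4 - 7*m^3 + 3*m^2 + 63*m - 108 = (m - 4)*(m^3 - 3*m^2 - 9*m + 27) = (m - 4)*(m - 3)*(m^2 - 9) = (m - 4)*(m - 3)*(m + 3)*(m - 3)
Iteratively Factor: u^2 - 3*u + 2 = (u - 1)*(u - 2)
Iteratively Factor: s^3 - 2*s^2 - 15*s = (s - 5)*(s^2 + 3*s) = s*(s - 5)*(s + 3)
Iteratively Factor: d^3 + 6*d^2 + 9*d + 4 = (d + 1)*(d^2 + 5*d + 4) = (d + 1)^2*(d + 4)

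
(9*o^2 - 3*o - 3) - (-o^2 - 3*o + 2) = 10*o^2 - 5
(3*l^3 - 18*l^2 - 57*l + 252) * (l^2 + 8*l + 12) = 3*l^5 + 6*l^4 - 165*l^3 - 420*l^2 + 1332*l + 3024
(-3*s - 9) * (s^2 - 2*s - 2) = -3*s^3 - 3*s^2 + 24*s + 18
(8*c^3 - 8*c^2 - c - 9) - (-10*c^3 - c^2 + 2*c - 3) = 18*c^3 - 7*c^2 - 3*c - 6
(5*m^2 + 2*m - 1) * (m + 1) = 5*m^3 + 7*m^2 + m - 1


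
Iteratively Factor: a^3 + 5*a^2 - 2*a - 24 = (a + 3)*(a^2 + 2*a - 8) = (a + 3)*(a + 4)*(a - 2)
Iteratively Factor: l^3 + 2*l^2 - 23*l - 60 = (l + 3)*(l^2 - l - 20) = (l + 3)*(l + 4)*(l - 5)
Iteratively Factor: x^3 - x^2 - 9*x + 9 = (x - 1)*(x^2 - 9) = (x - 3)*(x - 1)*(x + 3)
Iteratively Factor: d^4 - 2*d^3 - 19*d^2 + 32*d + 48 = (d - 3)*(d^3 + d^2 - 16*d - 16) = (d - 3)*(d + 1)*(d^2 - 16) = (d - 3)*(d + 1)*(d + 4)*(d - 4)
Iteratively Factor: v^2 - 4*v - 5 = (v + 1)*(v - 5)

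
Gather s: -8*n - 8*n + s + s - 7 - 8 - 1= -16*n + 2*s - 16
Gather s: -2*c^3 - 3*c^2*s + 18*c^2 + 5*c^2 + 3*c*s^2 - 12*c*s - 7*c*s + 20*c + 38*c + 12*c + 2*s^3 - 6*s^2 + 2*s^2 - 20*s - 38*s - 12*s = -2*c^3 + 23*c^2 + 70*c + 2*s^3 + s^2*(3*c - 4) + s*(-3*c^2 - 19*c - 70)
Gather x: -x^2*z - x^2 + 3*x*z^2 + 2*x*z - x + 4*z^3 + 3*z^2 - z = x^2*(-z - 1) + x*(3*z^2 + 2*z - 1) + 4*z^3 + 3*z^2 - z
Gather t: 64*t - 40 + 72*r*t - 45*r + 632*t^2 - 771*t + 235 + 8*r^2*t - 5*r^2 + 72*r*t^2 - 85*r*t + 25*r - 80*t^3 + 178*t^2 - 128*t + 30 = -5*r^2 - 20*r - 80*t^3 + t^2*(72*r + 810) + t*(8*r^2 - 13*r - 835) + 225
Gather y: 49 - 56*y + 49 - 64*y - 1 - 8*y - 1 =96 - 128*y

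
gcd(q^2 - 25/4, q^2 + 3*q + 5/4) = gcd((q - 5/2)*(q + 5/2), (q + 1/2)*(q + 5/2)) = q + 5/2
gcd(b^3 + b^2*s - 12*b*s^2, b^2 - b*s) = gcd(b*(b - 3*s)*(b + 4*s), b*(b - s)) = b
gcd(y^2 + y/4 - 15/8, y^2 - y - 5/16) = y - 5/4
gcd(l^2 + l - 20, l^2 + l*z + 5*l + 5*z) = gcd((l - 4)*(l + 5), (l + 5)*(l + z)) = l + 5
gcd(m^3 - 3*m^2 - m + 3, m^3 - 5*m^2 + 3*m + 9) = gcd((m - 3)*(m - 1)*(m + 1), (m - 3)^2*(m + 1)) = m^2 - 2*m - 3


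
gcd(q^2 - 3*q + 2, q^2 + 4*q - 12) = q - 2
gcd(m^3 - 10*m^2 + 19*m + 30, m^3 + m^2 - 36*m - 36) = m^2 - 5*m - 6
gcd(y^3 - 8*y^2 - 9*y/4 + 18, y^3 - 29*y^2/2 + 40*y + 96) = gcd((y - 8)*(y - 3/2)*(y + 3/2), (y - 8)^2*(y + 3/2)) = y^2 - 13*y/2 - 12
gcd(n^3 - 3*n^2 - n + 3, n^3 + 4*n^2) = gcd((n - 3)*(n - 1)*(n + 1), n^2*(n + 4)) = 1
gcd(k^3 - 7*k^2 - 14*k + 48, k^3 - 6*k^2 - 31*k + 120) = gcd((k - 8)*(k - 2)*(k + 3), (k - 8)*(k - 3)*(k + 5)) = k - 8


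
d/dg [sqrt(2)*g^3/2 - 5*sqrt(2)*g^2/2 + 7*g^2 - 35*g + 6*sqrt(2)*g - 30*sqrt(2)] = 3*sqrt(2)*g^2/2 - 5*sqrt(2)*g + 14*g - 35 + 6*sqrt(2)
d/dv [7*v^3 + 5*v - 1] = 21*v^2 + 5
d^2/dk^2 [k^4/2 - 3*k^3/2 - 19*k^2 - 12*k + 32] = 6*k^2 - 9*k - 38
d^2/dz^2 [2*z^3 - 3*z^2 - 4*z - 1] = 12*z - 6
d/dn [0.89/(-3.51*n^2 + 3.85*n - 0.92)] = (6.2478*n - 3.4265)/(3.51*n^2 - 3.85*n + 0.92)^2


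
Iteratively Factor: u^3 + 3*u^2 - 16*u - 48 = (u + 3)*(u^2 - 16) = (u + 3)*(u + 4)*(u - 4)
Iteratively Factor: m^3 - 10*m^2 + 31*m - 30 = (m - 5)*(m^2 - 5*m + 6) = (m - 5)*(m - 3)*(m - 2)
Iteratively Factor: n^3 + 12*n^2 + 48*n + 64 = (n + 4)*(n^2 + 8*n + 16) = (n + 4)^2*(n + 4)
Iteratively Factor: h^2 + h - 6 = (h - 2)*(h + 3)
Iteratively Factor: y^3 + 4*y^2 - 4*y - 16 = (y - 2)*(y^2 + 6*y + 8) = (y - 2)*(y + 2)*(y + 4)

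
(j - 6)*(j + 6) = j^2 - 36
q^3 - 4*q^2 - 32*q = q*(q - 8)*(q + 4)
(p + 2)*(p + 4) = p^2 + 6*p + 8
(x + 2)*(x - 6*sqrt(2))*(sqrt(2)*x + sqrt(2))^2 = 2*x^4 - 12*sqrt(2)*x^3 + 8*x^3 - 48*sqrt(2)*x^2 + 10*x^2 - 60*sqrt(2)*x + 4*x - 24*sqrt(2)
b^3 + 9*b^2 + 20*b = b*(b + 4)*(b + 5)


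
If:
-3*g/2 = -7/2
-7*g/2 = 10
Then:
No Solution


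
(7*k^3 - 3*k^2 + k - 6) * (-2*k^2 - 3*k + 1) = -14*k^5 - 15*k^4 + 14*k^3 + 6*k^2 + 19*k - 6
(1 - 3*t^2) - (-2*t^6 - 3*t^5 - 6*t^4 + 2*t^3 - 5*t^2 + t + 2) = 2*t^6 + 3*t^5 + 6*t^4 - 2*t^3 + 2*t^2 - t - 1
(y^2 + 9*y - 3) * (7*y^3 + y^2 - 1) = 7*y^5 + 64*y^4 - 12*y^3 - 4*y^2 - 9*y + 3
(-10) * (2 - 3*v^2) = 30*v^2 - 20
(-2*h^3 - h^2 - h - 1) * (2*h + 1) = -4*h^4 - 4*h^3 - 3*h^2 - 3*h - 1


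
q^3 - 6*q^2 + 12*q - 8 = (q - 2)^3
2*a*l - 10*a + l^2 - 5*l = (2*a + l)*(l - 5)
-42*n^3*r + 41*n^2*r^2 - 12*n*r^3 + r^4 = r*(-7*n + r)*(-3*n + r)*(-2*n + r)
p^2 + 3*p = p*(p + 3)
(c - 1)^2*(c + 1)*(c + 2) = c^4 + c^3 - 3*c^2 - c + 2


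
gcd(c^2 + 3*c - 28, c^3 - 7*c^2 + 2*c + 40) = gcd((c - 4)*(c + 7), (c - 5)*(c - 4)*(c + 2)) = c - 4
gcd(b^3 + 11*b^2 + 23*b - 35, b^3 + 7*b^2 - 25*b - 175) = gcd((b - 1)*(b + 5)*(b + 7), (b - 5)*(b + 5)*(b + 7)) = b^2 + 12*b + 35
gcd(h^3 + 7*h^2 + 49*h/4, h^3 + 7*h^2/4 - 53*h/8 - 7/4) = h + 7/2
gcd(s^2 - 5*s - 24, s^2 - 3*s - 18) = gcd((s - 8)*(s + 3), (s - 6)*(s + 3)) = s + 3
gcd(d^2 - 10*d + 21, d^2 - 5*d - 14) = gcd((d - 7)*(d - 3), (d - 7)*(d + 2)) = d - 7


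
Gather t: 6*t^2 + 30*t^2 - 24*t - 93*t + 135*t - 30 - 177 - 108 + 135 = 36*t^2 + 18*t - 180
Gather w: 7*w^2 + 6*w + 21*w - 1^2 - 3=7*w^2 + 27*w - 4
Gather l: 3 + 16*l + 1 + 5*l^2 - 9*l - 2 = 5*l^2 + 7*l + 2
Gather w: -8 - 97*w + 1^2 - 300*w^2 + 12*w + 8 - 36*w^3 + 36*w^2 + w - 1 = -36*w^3 - 264*w^2 - 84*w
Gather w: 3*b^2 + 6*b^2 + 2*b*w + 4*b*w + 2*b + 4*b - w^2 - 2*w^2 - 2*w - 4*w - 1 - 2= 9*b^2 + 6*b - 3*w^2 + w*(6*b - 6) - 3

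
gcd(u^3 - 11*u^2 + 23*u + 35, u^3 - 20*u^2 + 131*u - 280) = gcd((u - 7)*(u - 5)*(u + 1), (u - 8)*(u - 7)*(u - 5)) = u^2 - 12*u + 35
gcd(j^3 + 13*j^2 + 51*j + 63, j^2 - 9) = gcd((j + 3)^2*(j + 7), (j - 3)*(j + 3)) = j + 3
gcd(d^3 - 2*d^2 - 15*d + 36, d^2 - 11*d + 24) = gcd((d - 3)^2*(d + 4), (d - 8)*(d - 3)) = d - 3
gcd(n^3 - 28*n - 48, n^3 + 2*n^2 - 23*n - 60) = n + 4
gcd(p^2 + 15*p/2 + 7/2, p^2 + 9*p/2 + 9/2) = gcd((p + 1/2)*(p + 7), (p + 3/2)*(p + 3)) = 1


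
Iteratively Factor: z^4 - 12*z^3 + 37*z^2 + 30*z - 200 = (z - 4)*(z^3 - 8*z^2 + 5*z + 50) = (z - 4)*(z + 2)*(z^2 - 10*z + 25) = (z - 5)*(z - 4)*(z + 2)*(z - 5)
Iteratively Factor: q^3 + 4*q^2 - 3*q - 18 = (q + 3)*(q^2 + q - 6) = (q - 2)*(q + 3)*(q + 3)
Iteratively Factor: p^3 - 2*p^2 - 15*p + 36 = (p + 4)*(p^2 - 6*p + 9) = (p - 3)*(p + 4)*(p - 3)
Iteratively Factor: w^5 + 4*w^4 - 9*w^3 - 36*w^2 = (w + 3)*(w^4 + w^3 - 12*w^2) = w*(w + 3)*(w^3 + w^2 - 12*w) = w*(w + 3)*(w + 4)*(w^2 - 3*w) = w*(w - 3)*(w + 3)*(w + 4)*(w)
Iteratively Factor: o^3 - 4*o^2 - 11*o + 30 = (o - 5)*(o^2 + o - 6) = (o - 5)*(o + 3)*(o - 2)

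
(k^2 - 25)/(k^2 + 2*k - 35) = (k + 5)/(k + 7)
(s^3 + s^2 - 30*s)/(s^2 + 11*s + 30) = s*(s - 5)/(s + 5)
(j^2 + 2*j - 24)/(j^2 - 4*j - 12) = (-j^2 - 2*j + 24)/(-j^2 + 4*j + 12)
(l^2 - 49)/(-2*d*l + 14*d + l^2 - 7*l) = (-l - 7)/(2*d - l)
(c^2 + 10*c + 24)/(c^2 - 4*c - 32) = (c + 6)/(c - 8)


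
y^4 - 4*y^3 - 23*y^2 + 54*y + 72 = (y - 6)*(y - 3)*(y + 1)*(y + 4)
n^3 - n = n*(n - 1)*(n + 1)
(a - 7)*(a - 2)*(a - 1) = a^3 - 10*a^2 + 23*a - 14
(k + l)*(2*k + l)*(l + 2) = 2*k^2*l + 4*k^2 + 3*k*l^2 + 6*k*l + l^3 + 2*l^2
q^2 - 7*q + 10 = (q - 5)*(q - 2)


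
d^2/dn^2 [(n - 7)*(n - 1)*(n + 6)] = 6*n - 4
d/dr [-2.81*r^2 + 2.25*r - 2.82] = 2.25 - 5.62*r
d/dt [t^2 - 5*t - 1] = 2*t - 5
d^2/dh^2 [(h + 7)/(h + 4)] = 6/(h + 4)^3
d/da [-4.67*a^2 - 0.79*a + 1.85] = -9.34*a - 0.79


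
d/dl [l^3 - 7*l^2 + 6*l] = 3*l^2 - 14*l + 6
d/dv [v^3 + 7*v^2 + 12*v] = 3*v^2 + 14*v + 12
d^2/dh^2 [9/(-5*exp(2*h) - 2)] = (360 - 900*exp(2*h))*exp(2*h)/(5*exp(2*h) + 2)^3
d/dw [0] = 0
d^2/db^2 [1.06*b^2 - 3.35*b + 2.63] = 2.12000000000000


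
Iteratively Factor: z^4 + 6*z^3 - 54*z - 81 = (z + 3)*(z^3 + 3*z^2 - 9*z - 27) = (z - 3)*(z + 3)*(z^2 + 6*z + 9) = (z - 3)*(z + 3)^2*(z + 3)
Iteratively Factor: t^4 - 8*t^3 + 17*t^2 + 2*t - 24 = (t - 4)*(t^3 - 4*t^2 + t + 6) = (t - 4)*(t + 1)*(t^2 - 5*t + 6) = (t - 4)*(t - 3)*(t + 1)*(t - 2)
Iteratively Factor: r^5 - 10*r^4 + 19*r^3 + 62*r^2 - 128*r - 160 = (r + 2)*(r^4 - 12*r^3 + 43*r^2 - 24*r - 80) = (r - 5)*(r + 2)*(r^3 - 7*r^2 + 8*r + 16) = (r - 5)*(r + 1)*(r + 2)*(r^2 - 8*r + 16) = (r - 5)*(r - 4)*(r + 1)*(r + 2)*(r - 4)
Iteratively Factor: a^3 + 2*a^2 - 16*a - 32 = (a + 2)*(a^2 - 16) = (a + 2)*(a + 4)*(a - 4)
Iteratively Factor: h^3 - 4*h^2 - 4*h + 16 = (h - 2)*(h^2 - 2*h - 8) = (h - 4)*(h - 2)*(h + 2)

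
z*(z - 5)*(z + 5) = z^3 - 25*z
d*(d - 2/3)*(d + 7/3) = d^3 + 5*d^2/3 - 14*d/9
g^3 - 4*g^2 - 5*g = g*(g - 5)*(g + 1)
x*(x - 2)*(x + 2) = x^3 - 4*x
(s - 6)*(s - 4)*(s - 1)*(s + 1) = s^4 - 10*s^3 + 23*s^2 + 10*s - 24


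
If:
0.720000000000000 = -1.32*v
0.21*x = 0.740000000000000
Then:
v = -0.55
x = 3.52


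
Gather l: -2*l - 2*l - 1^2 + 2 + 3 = 4 - 4*l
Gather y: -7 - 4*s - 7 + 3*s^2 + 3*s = 3*s^2 - s - 14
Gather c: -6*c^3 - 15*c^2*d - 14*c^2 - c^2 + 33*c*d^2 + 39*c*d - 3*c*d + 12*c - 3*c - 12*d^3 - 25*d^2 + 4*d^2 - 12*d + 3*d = -6*c^3 + c^2*(-15*d - 15) + c*(33*d^2 + 36*d + 9) - 12*d^3 - 21*d^2 - 9*d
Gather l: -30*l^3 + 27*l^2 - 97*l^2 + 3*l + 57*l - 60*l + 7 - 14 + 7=-30*l^3 - 70*l^2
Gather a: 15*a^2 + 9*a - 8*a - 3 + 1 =15*a^2 + a - 2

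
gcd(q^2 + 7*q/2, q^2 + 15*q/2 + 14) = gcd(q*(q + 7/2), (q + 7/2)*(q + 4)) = q + 7/2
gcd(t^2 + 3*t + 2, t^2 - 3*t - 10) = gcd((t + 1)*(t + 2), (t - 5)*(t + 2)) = t + 2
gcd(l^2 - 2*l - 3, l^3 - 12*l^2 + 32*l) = 1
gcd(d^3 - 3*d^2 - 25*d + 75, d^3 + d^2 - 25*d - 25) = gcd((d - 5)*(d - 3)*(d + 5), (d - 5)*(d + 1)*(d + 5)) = d^2 - 25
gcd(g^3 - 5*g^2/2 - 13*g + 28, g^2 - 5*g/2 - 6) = g - 4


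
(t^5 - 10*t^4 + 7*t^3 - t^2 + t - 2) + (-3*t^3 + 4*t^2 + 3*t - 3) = t^5 - 10*t^4 + 4*t^3 + 3*t^2 + 4*t - 5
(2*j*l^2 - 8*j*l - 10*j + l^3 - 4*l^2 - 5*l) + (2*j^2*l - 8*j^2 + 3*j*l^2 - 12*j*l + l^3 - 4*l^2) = 2*j^2*l - 8*j^2 + 5*j*l^2 - 20*j*l - 10*j + 2*l^3 - 8*l^2 - 5*l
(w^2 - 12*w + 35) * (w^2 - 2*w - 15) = w^4 - 14*w^3 + 44*w^2 + 110*w - 525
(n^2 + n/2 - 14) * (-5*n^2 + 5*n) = -5*n^4 + 5*n^3/2 + 145*n^2/2 - 70*n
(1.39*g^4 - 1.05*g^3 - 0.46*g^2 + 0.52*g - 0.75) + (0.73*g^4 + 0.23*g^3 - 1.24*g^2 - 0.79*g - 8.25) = 2.12*g^4 - 0.82*g^3 - 1.7*g^2 - 0.27*g - 9.0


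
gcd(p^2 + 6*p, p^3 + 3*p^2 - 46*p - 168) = p + 6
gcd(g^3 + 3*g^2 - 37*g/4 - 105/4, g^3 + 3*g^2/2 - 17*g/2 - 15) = g^2 - g/2 - 15/2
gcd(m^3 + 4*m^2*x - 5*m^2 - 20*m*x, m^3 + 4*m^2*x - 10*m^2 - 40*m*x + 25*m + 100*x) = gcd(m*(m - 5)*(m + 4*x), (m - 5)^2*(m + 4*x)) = m^2 + 4*m*x - 5*m - 20*x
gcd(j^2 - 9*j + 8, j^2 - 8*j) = j - 8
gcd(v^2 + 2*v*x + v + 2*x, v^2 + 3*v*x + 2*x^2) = v + 2*x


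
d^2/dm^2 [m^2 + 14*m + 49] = 2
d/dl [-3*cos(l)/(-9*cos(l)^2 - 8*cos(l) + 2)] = 3*(9*cos(l)^2 + 2)*sin(l)/(-9*sin(l)^2 + 8*cos(l) + 7)^2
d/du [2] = 0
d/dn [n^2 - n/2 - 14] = 2*n - 1/2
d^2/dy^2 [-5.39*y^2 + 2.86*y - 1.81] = -10.7800000000000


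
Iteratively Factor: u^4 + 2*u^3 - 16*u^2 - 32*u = (u + 4)*(u^3 - 2*u^2 - 8*u) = (u + 2)*(u + 4)*(u^2 - 4*u) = (u - 4)*(u + 2)*(u + 4)*(u)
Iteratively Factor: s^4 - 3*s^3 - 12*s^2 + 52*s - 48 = (s + 4)*(s^3 - 7*s^2 + 16*s - 12) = (s - 2)*(s + 4)*(s^2 - 5*s + 6) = (s - 2)^2*(s + 4)*(s - 3)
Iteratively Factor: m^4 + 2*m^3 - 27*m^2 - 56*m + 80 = (m + 4)*(m^3 - 2*m^2 - 19*m + 20) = (m + 4)^2*(m^2 - 6*m + 5) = (m - 1)*(m + 4)^2*(m - 5)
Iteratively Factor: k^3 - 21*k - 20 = (k - 5)*(k^2 + 5*k + 4) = (k - 5)*(k + 1)*(k + 4)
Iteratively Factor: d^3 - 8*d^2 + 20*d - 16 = (d - 2)*(d^2 - 6*d + 8) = (d - 4)*(d - 2)*(d - 2)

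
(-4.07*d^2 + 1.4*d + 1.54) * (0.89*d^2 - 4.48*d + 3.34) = -3.6223*d^4 + 19.4796*d^3 - 18.4952*d^2 - 2.2232*d + 5.1436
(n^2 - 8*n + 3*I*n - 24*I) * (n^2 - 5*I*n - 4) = n^4 - 8*n^3 - 2*I*n^3 + 11*n^2 + 16*I*n^2 - 88*n - 12*I*n + 96*I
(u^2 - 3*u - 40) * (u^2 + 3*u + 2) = u^4 - 47*u^2 - 126*u - 80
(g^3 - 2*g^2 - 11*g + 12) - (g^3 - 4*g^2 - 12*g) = 2*g^2 + g + 12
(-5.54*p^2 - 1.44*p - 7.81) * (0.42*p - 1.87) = -2.3268*p^3 + 9.755*p^2 - 0.5874*p + 14.6047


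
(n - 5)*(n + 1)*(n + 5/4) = n^3 - 11*n^2/4 - 10*n - 25/4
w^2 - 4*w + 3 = (w - 3)*(w - 1)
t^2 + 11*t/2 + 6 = (t + 3/2)*(t + 4)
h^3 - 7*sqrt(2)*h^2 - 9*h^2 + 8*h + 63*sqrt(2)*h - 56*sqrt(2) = (h - 8)*(h - 1)*(h - 7*sqrt(2))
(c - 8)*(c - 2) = c^2 - 10*c + 16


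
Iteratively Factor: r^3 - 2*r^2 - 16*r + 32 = (r + 4)*(r^2 - 6*r + 8) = (r - 2)*(r + 4)*(r - 4)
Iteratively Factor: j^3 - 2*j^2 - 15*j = (j - 5)*(j^2 + 3*j) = (j - 5)*(j + 3)*(j)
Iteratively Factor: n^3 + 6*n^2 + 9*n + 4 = (n + 1)*(n^2 + 5*n + 4) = (n + 1)^2*(n + 4)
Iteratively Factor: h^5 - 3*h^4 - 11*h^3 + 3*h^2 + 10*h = (h - 5)*(h^4 + 2*h^3 - h^2 - 2*h) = (h - 5)*(h + 1)*(h^3 + h^2 - 2*h) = h*(h - 5)*(h + 1)*(h^2 + h - 2) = h*(h - 5)*(h - 1)*(h + 1)*(h + 2)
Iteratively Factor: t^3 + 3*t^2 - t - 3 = (t - 1)*(t^2 + 4*t + 3) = (t - 1)*(t + 3)*(t + 1)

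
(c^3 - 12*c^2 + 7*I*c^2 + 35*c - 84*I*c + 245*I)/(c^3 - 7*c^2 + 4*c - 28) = (c^2 + c*(-5 + 7*I) - 35*I)/(c^2 + 4)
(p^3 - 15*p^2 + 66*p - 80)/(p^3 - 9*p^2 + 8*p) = (p^2 - 7*p + 10)/(p*(p - 1))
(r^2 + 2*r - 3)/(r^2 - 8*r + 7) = (r + 3)/(r - 7)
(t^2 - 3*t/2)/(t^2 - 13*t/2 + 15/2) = t/(t - 5)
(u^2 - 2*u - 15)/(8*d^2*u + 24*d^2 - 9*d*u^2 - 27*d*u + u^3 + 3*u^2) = (u - 5)/(8*d^2 - 9*d*u + u^2)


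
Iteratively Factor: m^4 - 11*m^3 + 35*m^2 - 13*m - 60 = (m + 1)*(m^3 - 12*m^2 + 47*m - 60) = (m - 4)*(m + 1)*(m^2 - 8*m + 15) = (m - 4)*(m - 3)*(m + 1)*(m - 5)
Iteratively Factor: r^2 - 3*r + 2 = (r - 2)*(r - 1)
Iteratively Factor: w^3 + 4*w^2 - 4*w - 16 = (w - 2)*(w^2 + 6*w + 8) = (w - 2)*(w + 2)*(w + 4)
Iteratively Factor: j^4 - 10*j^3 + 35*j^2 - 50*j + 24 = (j - 1)*(j^3 - 9*j^2 + 26*j - 24) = (j - 2)*(j - 1)*(j^2 - 7*j + 12) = (j - 4)*(j - 2)*(j - 1)*(j - 3)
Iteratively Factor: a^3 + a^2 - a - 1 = (a - 1)*(a^2 + 2*a + 1) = (a - 1)*(a + 1)*(a + 1)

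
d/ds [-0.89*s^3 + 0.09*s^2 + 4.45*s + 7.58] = -2.67*s^2 + 0.18*s + 4.45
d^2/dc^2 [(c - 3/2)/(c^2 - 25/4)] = 16*(16*c^2*(2*c - 3) + 3*(1 - 2*c)*(4*c^2 - 25))/(4*c^2 - 25)^3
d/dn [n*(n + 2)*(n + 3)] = 3*n^2 + 10*n + 6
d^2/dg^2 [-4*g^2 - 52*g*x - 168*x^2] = -8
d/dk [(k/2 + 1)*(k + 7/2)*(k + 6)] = 3*k^2/2 + 23*k/2 + 20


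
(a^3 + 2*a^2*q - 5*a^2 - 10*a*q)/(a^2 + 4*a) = (a^2 + 2*a*q - 5*a - 10*q)/(a + 4)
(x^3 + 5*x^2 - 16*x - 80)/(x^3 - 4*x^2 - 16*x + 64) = (x + 5)/(x - 4)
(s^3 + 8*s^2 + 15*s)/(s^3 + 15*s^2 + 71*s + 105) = s/(s + 7)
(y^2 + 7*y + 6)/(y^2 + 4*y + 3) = (y + 6)/(y + 3)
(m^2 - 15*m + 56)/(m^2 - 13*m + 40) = (m - 7)/(m - 5)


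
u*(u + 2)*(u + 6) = u^3 + 8*u^2 + 12*u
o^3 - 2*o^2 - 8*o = o*(o - 4)*(o + 2)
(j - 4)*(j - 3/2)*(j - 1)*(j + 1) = j^4 - 11*j^3/2 + 5*j^2 + 11*j/2 - 6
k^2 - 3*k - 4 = (k - 4)*(k + 1)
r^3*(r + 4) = r^4 + 4*r^3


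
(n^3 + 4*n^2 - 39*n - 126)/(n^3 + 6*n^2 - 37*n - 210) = (n + 3)/(n + 5)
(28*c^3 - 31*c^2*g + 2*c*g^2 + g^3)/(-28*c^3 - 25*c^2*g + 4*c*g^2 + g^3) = (-c + g)/(c + g)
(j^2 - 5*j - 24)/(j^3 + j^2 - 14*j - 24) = (j - 8)/(j^2 - 2*j - 8)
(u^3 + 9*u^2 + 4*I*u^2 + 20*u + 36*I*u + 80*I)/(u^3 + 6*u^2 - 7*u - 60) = (u + 4*I)/(u - 3)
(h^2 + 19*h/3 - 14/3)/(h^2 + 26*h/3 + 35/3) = (3*h - 2)/(3*h + 5)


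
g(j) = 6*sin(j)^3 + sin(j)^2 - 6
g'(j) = 18*sin(j)^2*cos(j) + 2*sin(j)*cos(j)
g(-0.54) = -6.55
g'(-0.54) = 3.20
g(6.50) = -5.89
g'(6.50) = 1.23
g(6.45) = -5.94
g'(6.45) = 0.82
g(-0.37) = -6.15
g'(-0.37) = 1.52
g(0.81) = -3.20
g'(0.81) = 7.51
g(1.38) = 0.64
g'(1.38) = 3.66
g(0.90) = -2.50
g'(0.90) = 7.84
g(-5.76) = -5.00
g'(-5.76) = 4.76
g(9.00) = -5.41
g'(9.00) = -3.54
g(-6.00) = -5.79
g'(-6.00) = 1.89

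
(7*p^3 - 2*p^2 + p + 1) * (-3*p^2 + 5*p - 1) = -21*p^5 + 41*p^4 - 20*p^3 + 4*p^2 + 4*p - 1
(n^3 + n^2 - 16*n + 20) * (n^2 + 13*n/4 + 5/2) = n^5 + 17*n^4/4 - 41*n^3/4 - 59*n^2/2 + 25*n + 50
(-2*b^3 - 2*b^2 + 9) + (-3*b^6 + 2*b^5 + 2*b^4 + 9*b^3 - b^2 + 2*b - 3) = -3*b^6 + 2*b^5 + 2*b^4 + 7*b^3 - 3*b^2 + 2*b + 6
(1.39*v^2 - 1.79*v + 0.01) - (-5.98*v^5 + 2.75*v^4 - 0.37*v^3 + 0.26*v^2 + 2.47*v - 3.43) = 5.98*v^5 - 2.75*v^4 + 0.37*v^3 + 1.13*v^2 - 4.26*v + 3.44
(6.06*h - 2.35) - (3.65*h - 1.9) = 2.41*h - 0.45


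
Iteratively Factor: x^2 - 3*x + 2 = (x - 2)*(x - 1)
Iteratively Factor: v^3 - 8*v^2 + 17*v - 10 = (v - 2)*(v^2 - 6*v + 5) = (v - 2)*(v - 1)*(v - 5)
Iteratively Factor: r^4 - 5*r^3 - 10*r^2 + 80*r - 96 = (r - 3)*(r^3 - 2*r^2 - 16*r + 32) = (r - 3)*(r + 4)*(r^2 - 6*r + 8) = (r - 3)*(r - 2)*(r + 4)*(r - 4)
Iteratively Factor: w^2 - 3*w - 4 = (w + 1)*(w - 4)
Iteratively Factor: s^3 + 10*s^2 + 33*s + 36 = (s + 3)*(s^2 + 7*s + 12) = (s + 3)^2*(s + 4)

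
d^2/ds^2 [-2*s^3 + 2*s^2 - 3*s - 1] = 4 - 12*s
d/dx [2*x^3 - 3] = 6*x^2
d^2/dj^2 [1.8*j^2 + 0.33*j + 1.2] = 3.60000000000000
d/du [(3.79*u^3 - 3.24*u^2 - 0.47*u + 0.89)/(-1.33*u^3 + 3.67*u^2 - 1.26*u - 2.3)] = (9.6001*u^4 - 10.801*u^3 - 16.7926*u^2 + 8.3714*u + 2.2024)/(1.7689*u^6 - 9.7622*u^5 + 16.8205*u^4 - 3.1304*u^3 - 15.2944*u^2 + 5.796*u + 5.29)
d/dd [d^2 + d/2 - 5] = 2*d + 1/2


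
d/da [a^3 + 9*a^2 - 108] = 3*a*(a + 6)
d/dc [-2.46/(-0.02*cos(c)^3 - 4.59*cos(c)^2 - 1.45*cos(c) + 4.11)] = (0.1476*cos(c)^2 + 22.5828*cos(c) + 3.567)*sin(c)/(0.02*cos(c)^3 + 4.59*cos(c)^2 + 1.45*cos(c) - 4.11)^2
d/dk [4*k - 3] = 4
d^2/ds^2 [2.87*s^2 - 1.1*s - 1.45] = 5.74000000000000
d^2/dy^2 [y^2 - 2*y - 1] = 2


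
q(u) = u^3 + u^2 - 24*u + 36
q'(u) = 3*u^2 + 2*u - 24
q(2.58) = -2.09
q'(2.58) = 1.13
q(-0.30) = 43.26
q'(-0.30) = -24.33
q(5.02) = 67.23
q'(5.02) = 61.64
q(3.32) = 3.94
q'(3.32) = 15.71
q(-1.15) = 63.40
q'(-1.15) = -22.33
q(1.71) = 2.88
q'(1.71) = -11.81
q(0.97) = 14.57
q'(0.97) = -19.24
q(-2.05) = 80.79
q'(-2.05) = -15.49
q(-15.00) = -2754.00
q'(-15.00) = 621.00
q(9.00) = 630.00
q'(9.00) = 237.00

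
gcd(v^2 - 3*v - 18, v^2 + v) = 1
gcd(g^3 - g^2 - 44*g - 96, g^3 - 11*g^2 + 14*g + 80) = g - 8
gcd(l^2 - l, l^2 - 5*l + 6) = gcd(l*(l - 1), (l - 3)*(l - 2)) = 1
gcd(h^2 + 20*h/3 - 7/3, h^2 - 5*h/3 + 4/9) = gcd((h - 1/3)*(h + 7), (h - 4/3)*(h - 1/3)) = h - 1/3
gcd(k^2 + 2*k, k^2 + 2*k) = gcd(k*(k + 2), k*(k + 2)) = k^2 + 2*k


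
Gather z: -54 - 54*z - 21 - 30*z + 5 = -84*z - 70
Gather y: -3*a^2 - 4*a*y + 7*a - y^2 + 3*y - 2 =-3*a^2 + 7*a - y^2 + y*(3 - 4*a) - 2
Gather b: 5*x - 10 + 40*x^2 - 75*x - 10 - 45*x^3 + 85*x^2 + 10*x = -45*x^3 + 125*x^2 - 60*x - 20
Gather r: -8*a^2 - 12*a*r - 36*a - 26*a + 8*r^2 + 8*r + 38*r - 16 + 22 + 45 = -8*a^2 - 62*a + 8*r^2 + r*(46 - 12*a) + 51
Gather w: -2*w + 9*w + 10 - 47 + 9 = 7*w - 28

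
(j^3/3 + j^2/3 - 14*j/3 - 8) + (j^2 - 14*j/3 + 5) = j^3/3 + 4*j^2/3 - 28*j/3 - 3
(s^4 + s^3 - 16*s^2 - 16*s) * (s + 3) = s^5 + 4*s^4 - 13*s^3 - 64*s^2 - 48*s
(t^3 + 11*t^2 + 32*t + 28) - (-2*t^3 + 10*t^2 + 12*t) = 3*t^3 + t^2 + 20*t + 28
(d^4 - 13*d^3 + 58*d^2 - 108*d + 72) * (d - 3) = d^5 - 16*d^4 + 97*d^3 - 282*d^2 + 396*d - 216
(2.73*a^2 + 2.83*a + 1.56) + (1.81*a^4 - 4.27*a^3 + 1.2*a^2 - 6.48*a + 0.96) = 1.81*a^4 - 4.27*a^3 + 3.93*a^2 - 3.65*a + 2.52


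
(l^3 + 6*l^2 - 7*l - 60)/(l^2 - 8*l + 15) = (l^2 + 9*l + 20)/(l - 5)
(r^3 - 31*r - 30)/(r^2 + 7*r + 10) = (r^2 - 5*r - 6)/(r + 2)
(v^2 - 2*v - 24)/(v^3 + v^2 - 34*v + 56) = (v^2 - 2*v - 24)/(v^3 + v^2 - 34*v + 56)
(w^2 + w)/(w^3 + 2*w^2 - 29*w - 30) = w/(w^2 + w - 30)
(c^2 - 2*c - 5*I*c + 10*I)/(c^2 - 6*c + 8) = (c - 5*I)/(c - 4)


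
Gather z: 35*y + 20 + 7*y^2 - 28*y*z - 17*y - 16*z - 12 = 7*y^2 + 18*y + z*(-28*y - 16) + 8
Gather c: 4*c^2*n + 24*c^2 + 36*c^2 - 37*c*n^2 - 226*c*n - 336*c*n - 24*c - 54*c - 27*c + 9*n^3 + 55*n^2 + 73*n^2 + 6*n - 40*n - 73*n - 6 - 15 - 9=c^2*(4*n + 60) + c*(-37*n^2 - 562*n - 105) + 9*n^3 + 128*n^2 - 107*n - 30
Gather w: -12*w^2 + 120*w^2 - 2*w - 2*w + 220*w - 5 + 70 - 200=108*w^2 + 216*w - 135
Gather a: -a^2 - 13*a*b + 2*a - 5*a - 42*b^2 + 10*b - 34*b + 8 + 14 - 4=-a^2 + a*(-13*b - 3) - 42*b^2 - 24*b + 18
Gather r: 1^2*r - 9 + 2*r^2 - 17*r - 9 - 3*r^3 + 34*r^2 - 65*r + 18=-3*r^3 + 36*r^2 - 81*r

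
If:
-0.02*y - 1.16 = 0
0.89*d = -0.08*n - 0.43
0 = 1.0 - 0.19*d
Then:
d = 5.26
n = -63.93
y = -58.00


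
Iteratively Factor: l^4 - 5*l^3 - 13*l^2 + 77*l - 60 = (l + 4)*(l^3 - 9*l^2 + 23*l - 15) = (l - 3)*(l + 4)*(l^2 - 6*l + 5) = (l - 3)*(l - 1)*(l + 4)*(l - 5)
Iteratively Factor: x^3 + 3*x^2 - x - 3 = (x + 1)*(x^2 + 2*x - 3) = (x + 1)*(x + 3)*(x - 1)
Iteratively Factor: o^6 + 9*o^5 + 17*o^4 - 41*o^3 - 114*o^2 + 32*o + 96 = (o - 2)*(o^5 + 11*o^4 + 39*o^3 + 37*o^2 - 40*o - 48) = (o - 2)*(o - 1)*(o^4 + 12*o^3 + 51*o^2 + 88*o + 48) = (o - 2)*(o - 1)*(o + 3)*(o^3 + 9*o^2 + 24*o + 16) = (o - 2)*(o - 1)*(o + 3)*(o + 4)*(o^2 + 5*o + 4) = (o - 2)*(o - 1)*(o + 1)*(o + 3)*(o + 4)*(o + 4)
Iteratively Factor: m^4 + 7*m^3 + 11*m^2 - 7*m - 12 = (m + 3)*(m^3 + 4*m^2 - m - 4) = (m + 1)*(m + 3)*(m^2 + 3*m - 4) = (m - 1)*(m + 1)*(m + 3)*(m + 4)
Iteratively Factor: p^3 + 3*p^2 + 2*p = (p + 2)*(p^2 + p) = p*(p + 2)*(p + 1)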